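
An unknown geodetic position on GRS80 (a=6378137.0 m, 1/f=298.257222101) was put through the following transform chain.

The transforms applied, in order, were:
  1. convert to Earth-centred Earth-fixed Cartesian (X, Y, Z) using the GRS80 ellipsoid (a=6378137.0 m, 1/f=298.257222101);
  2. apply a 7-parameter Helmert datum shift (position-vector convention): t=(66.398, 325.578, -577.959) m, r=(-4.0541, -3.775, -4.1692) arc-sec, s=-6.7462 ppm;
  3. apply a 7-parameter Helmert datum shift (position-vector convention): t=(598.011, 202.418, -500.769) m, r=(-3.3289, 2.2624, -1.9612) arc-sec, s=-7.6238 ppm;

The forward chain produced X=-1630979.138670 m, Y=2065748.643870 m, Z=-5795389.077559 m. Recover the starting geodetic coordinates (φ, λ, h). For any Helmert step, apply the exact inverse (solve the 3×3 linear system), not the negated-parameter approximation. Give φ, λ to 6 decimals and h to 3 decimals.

start: X=-1630979.1387, Y=2065748.6439, Z=-5795389.0776 m
→ Helmert⁻¹: X=-1631545.6679, Y=2065639.9842, Z=-5794917.0462
→ Helmert⁻¹: X=-1631770.8668, Y=2065409.2428, Z=-5794307.7177
→ geod (Bowring, a=6378137.000): φ=-65.71330100°, λ=128.31040200°, h=3769.5290 m

φ=-65.713301°, λ=128.310402°, h=3769.529 m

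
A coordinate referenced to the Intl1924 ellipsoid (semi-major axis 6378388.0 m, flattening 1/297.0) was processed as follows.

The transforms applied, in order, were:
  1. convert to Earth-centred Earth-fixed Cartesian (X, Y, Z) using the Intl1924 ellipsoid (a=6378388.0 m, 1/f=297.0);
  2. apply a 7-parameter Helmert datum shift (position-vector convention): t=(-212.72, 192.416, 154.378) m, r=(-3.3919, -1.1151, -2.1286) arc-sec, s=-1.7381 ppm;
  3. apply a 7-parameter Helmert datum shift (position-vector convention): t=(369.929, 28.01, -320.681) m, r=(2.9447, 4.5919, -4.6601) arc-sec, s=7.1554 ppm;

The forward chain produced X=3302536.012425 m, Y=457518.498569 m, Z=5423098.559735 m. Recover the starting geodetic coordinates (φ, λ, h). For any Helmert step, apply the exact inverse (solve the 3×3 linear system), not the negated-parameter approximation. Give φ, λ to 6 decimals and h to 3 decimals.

φ=58.592394°, λ=7.885817°, h=3238.305 m

start: X=3302536.0124, Y=457518.4986, Z=5423098.5597 m
→ Helmert⁻¹: X=3302011.3783, Y=457639.2436, Z=5423447.4108
→ Helmert⁻¹: X=3302254.4369, Y=457392.5183, Z=5423292.1281
→ geod (Bowring, a=6378388.000): φ=58.59239400°, λ=7.88581700°, h=3238.3050 m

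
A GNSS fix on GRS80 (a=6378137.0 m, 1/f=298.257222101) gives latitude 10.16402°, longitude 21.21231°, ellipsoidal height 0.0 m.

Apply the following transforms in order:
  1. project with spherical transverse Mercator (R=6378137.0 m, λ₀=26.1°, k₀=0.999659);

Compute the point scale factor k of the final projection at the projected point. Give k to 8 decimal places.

start: φ=10.164020°, λ=21.212310°, h=0.000 m
→ into tm (λ₀=26.1°): φ=10.16402000°, λ−λ₀=-4.88769000°
scale k = 1.00319319

1.00319319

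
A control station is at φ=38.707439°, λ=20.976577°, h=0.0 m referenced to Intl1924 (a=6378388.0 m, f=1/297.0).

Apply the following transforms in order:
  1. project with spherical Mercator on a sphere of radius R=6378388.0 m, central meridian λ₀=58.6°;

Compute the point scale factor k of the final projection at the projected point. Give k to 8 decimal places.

start: φ=38.707439°, λ=20.976577°, h=0.000 m
→ into merc (λ₀=58.6°): φ=38.70743900°, λ−λ₀=-37.62342300°
scale k = 1.28147754

1.28147754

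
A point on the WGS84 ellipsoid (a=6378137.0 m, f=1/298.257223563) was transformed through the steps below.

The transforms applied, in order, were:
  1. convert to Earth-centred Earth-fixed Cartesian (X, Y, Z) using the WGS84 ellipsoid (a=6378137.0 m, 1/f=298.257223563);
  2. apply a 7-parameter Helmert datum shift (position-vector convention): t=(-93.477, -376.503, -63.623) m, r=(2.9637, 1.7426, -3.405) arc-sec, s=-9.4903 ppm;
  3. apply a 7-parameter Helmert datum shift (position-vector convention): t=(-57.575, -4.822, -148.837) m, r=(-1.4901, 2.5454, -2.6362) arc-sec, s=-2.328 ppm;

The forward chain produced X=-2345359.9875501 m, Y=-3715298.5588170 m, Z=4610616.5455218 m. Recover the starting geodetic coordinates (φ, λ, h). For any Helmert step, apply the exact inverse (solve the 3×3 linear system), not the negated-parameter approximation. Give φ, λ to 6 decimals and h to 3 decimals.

start: X=-2345359.9876, Y=-3715298.5588, Z=4610616.5455 m
→ Helmert⁻¹: X=-2345317.2860, Y=-3715365.6695, Z=4610720.3336
→ Helmert⁻¹: X=-2345223.6935, Y=-3714996.8872, Z=4610861.2801
→ geod (Bowring, a=6378137.000): φ=46.57609800°, λ=-122.26362400°, h=1875.3360 m

φ=46.576098°, λ=-122.263624°, h=1875.336 m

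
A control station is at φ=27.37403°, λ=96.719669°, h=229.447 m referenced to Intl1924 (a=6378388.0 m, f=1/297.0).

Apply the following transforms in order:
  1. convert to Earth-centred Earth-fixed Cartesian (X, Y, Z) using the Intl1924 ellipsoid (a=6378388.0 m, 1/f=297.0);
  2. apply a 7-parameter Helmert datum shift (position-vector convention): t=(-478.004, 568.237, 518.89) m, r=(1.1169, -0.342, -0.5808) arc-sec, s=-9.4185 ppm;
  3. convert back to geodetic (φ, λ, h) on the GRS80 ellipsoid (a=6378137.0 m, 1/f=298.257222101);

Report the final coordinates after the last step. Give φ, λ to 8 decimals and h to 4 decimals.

start: φ=27.374030°, λ=96.719669°, h=229.447 m
→ ECEF (a=6378388.000, f=1/297.0): X=-663268.2830, Y=5629455.2646, Z=2915227.5353
→ Helmert 7p (PV): X=-663729.0223, Y=5629956.5627, Z=2915748.3511
→ geod (Bowring, a=6378137.000): φ=27.37524195°, λ=96.72370083°, h=1190.6468 m

φ=27.37524195°, λ=96.72370083°, h=1190.6468 m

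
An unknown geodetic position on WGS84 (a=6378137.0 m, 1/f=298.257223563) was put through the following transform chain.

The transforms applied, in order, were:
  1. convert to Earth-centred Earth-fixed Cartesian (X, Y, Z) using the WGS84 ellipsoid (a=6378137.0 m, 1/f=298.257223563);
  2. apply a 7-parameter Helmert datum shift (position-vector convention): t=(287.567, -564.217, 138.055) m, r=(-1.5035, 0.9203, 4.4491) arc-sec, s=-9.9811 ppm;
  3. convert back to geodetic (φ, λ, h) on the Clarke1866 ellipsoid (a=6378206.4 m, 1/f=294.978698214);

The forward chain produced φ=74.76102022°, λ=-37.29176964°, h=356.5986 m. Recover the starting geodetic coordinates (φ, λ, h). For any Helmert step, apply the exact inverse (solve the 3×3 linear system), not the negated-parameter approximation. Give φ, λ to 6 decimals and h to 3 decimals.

φ=74.764493°, λ=-37.285423°, h=-15.143 m

start: φ=74.761020°, λ=-37.291770°, h=356.599 m
→ ECEF (a=6378206.400, f=1/294.978698214): X=1338040.8065, Y=-1019010.2246, Z=6131973.7333
→ Helmert⁻¹: X=1337717.2634, Y=-1018529.7237, Z=6131895.4257
→ geod (Bowring, a=6378137.000): φ=74.76449300°, λ=-37.28542300°, h=-15.1430 m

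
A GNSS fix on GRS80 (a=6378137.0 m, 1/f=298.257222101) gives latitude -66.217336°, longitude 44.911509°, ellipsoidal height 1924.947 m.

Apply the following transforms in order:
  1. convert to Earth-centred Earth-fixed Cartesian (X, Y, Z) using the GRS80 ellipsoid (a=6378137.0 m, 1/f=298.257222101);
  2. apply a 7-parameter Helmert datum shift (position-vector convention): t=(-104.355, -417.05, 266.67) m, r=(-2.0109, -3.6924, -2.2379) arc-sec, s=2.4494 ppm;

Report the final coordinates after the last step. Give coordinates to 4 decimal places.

start: φ=-66.217336°, λ=44.911509°, h=1924.947 m
→ ECEF (a=6378137.000, f=1/298.257222101): X=1827233.9937, Y=1821598.5159, Z=-5815524.2592
→ Helmert 7p (PV): X=1827257.9836, Y=1821109.4065, Z=-5815256.8829

X=1827257.9836 m, Y=1821109.4065 m, Z=-5815256.8829 m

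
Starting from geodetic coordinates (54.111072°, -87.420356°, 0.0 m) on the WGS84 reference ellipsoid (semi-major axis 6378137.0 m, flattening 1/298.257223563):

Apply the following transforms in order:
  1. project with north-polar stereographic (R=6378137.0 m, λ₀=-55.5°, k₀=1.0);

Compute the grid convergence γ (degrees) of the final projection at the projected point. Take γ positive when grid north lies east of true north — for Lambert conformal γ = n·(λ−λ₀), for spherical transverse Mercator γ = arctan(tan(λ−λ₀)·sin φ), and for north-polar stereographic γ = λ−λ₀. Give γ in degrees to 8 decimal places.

start: φ=54.111072°, λ=-87.420356°, h=0.000 m
→ into stereo (λ₀=-55.5°): φ=54.11107200°, λ−λ₀=-31.92035600°
convergence γ = -31.92035600°

-31.92035600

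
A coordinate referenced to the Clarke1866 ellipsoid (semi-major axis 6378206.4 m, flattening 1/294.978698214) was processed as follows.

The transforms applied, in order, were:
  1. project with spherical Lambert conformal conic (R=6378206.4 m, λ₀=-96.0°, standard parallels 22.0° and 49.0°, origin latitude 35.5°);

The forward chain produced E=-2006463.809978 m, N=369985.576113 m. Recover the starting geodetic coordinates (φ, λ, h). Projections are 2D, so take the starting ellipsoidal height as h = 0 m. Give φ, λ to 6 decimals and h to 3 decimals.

φ=36.694370°, λ=-119.338445°, h=0.000 m

start: E=-2006463.8100, N=369985.5761 m
→ lcc⁻¹: φ=36.69437000°, λ=-119.33844500°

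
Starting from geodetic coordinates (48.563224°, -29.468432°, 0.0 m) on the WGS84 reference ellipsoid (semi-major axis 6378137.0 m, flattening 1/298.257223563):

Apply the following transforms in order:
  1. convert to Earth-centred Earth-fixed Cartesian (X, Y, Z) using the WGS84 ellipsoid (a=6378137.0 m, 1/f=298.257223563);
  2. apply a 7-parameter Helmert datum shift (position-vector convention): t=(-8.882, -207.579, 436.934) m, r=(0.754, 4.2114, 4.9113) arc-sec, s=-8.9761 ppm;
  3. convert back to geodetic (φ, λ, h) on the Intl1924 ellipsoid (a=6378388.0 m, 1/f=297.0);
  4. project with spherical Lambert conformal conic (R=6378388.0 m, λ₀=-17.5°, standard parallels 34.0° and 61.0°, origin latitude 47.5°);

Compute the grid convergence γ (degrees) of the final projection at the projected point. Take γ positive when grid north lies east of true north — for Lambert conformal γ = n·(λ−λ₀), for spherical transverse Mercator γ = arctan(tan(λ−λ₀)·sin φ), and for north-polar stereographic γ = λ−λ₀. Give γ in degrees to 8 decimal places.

start: φ=48.563224°, λ=-29.468432°, h=0.000 m
→ ECEF (a=6378137.000, f=1/298.257223563): X=3681855.6204, Y=-2080416.5972, Z=4758553.3041
→ Helmert 7p (PV): X=3681960.3819, Y=-2080535.2303, Z=4758864.7466
→ geod (Bowring, a=6378388.000): φ=48.56488468°, λ=-29.46913308°, h=132.7470 m
→ into lcc (λ₀=-17.5°): φ=48.56488468°, λ−λ₀=-11.96913308°
convergence γ = -8.90957950°

-8.90957950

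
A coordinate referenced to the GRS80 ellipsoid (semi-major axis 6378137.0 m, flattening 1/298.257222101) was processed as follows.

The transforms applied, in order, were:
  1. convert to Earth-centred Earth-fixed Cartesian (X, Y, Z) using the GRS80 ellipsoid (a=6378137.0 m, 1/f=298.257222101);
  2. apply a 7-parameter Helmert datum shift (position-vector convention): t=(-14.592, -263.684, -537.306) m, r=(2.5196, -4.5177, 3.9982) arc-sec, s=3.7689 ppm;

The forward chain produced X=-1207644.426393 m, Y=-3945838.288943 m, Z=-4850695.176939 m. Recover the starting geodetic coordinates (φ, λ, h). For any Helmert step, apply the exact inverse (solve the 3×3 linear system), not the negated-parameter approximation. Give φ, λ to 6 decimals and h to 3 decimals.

φ=-49.799418°, λ=-107.020162°, h=2155.677 m

start: X=-1207644.4264, Y=-3945838.2889, Z=-4850695.1769 m
→ Helmert⁻¹: X=-1207807.9919, Y=-3945595.5679, Z=-4850064.9404
→ geod (Bowring, a=6378137.000): φ=-49.79941800°, λ=-107.02016200°, h=2155.6770 m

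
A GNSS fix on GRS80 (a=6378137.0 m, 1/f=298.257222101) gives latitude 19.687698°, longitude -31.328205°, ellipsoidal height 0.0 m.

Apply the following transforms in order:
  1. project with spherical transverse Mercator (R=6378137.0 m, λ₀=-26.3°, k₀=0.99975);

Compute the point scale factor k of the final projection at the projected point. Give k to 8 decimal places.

1.00317162

start: φ=19.687698°, λ=-31.328205°, h=0.000 m
→ into tm (λ₀=-26.3°): φ=19.68769800°, λ−λ₀=-5.02820500°
scale k = 1.00317162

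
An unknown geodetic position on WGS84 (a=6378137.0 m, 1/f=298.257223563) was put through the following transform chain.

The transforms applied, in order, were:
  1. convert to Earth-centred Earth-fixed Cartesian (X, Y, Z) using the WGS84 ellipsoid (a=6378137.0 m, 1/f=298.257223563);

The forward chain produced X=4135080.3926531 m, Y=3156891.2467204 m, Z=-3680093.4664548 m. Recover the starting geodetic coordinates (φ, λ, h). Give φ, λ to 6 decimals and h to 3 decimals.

φ=-35.456630°, λ=37.359610°, h=1454.897 m

start: X=4135080.3927, Y=3156891.2467, Z=-3680093.4665 m
→ geod (Bowring, a=6378137.000): φ=-35.45663000°, λ=37.35961000°, h=1454.8970 m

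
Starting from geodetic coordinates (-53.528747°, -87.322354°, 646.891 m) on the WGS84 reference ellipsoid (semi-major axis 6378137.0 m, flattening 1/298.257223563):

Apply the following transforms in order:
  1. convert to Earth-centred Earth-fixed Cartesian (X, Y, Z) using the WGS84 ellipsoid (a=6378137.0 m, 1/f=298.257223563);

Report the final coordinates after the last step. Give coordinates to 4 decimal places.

start: φ=-53.528747°, λ=-87.322354°, h=646.891 m
→ ECEF (a=6378137.000, f=1/298.257223563): X=177519.1745, Y=-3795757.0575, Z=-5106260.1031

X=177519.1745 m, Y=-3795757.0575 m, Z=-5106260.1031 m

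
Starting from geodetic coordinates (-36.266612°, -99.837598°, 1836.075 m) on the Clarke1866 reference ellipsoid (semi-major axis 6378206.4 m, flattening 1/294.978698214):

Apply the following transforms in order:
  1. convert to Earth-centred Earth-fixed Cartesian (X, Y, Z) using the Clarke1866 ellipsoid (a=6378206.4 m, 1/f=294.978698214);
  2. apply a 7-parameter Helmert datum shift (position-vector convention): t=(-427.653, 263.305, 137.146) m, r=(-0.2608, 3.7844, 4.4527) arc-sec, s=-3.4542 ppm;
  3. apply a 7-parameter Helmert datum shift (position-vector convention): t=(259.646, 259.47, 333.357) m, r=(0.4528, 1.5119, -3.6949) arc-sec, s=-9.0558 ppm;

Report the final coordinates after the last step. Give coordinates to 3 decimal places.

start: φ=-36.266612°, λ=-99.837598°, h=1836.075 m
→ ECEF (a=6378206.400, f=1/294.978698214): X=-879935.8521, Y=-5074429.8292, Z=-3752980.0553
→ Helmert 7p (PV): X=-880319.7796, Y=-5074172.7367, Z=-3752807.3853
→ Helmert 7p (PV): X=-880170.5638, Y=-5073843.3084, Z=-3752444.7300

X=-880170.564 m, Y=-5073843.308 m, Z=-3752444.730 m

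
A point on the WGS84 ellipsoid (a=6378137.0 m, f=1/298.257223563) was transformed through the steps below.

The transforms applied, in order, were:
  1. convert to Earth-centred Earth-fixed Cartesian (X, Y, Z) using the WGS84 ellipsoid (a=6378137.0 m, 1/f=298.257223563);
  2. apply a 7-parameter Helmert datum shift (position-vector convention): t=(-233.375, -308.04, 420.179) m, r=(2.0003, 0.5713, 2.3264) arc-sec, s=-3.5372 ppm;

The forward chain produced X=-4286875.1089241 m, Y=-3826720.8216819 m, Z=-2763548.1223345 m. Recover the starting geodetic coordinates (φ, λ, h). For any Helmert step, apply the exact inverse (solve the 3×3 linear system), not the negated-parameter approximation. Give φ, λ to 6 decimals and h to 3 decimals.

φ=-25.838981°, λ=-138.247132°, h=2145.834 m

start: X=-4286875.1089, Y=-3826720.8217, Z=-2763548.1223 m
→ Helmert⁻¹: X=-4286692.3981, Y=-3826404.7722, Z=-2763952.8437
→ geod (Bowring, a=6378137.000): φ=-25.83898100°, λ=-138.24713200°, h=2145.8340 m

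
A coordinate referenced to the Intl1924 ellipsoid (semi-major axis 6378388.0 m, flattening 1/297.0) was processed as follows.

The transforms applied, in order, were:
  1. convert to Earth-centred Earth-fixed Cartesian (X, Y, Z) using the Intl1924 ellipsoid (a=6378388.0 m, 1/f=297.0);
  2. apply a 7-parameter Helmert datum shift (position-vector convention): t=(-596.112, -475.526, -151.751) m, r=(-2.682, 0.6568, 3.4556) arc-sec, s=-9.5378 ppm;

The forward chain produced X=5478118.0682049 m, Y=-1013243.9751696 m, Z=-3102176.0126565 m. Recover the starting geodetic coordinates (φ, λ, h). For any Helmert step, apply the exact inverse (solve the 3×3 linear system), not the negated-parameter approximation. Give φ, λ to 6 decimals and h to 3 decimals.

start: X=5478118.0682, Y=-1013243.9752, Z=-3102176.0127 m
→ Helmert⁻¹: X=5478759.3451, Y=-1012829.5607, Z=-3102049.5722
→ geod (Bowring, a=6378388.000): φ=-29.27185000°, λ=-10.47372600°, h=3651.6330 m

φ=-29.271850°, λ=-10.473726°, h=3651.633 m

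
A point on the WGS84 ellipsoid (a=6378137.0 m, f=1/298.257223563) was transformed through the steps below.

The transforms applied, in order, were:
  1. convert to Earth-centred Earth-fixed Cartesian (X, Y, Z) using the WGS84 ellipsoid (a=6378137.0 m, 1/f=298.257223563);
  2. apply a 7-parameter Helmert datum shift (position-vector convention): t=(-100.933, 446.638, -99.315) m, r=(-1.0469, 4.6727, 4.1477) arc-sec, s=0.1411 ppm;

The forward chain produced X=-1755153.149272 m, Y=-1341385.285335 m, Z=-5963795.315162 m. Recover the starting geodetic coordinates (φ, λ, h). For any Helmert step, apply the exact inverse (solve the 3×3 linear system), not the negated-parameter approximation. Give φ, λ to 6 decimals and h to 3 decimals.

φ=-69.799221°, λ=-142.599788°, h=425.695 m

start: X=-1755153.1493, Y=-1341385.2853, Z=-5963795.3152 m
→ Helmert⁻¹: X=-1754943.8478, Y=-1341766.1755, Z=-5963741.7251
→ geod (Bowring, a=6378137.000): φ=-69.79922100°, λ=-142.59978800°, h=425.6950 m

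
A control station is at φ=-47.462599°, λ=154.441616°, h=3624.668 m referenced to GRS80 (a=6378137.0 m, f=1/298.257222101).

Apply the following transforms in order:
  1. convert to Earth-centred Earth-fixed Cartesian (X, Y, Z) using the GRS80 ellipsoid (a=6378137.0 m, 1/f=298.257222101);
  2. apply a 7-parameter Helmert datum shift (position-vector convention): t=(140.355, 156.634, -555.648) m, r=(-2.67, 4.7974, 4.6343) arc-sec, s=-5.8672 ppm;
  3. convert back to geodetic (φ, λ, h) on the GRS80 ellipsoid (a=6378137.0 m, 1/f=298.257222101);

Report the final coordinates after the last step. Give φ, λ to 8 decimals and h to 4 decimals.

φ=-47.46548624°, λ=154.44157427°, h=3956.4766 m

start: φ=-47.462599°, λ=154.441616°, h=3624.668 m
→ ECEF (a=6378137.000, f=1/298.257222101): X=-3899421.8294, Y=1864808.6515, Z=-4679358.2579
→ Helmert 7p (PV): X=-3899409.3275, Y=1864806.1619, Z=-4679819.8961
→ geod (Bowring, a=6378137.000): φ=-47.46548624°, λ=154.44157427°, h=3956.4766 m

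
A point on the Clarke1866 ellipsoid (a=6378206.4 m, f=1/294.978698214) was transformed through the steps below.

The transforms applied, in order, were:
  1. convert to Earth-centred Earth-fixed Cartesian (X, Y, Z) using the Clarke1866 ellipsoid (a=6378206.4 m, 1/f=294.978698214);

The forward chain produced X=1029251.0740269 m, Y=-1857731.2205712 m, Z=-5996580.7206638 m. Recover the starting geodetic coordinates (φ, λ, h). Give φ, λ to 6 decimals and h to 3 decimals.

φ=-70.619551°, λ=-61.011943°, h=2581.674 m

start: X=1029251.0740, Y=-1857731.2206, Z=-5996580.7207 m
→ geod (Bowring, a=6378206.400): φ=-70.61955100°, λ=-61.01194300°, h=2581.6740 m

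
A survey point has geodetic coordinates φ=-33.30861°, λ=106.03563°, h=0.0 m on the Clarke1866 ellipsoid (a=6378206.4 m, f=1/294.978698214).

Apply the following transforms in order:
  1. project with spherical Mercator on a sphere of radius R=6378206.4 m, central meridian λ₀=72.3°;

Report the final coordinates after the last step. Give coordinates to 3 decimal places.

E=3755474.016 m, N=-3936381.618 m

start: φ=-33.308610°, λ=106.035630°, h=0.000 m
→ merc (R=6378206.4, λ₀=72.3°): E=3755474.0158, N=-3936381.6182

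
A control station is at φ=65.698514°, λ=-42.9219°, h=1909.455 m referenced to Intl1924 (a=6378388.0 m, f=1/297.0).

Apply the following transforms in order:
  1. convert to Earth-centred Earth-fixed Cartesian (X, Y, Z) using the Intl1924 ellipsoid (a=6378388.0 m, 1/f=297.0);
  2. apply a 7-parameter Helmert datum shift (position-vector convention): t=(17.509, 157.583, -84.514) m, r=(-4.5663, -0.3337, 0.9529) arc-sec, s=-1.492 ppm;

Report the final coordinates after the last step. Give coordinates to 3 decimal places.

start: φ=65.698514°, λ=-42.921900°, h=1909.455 m
→ ECEF (a=6378388.000, f=1/297.0): X=1928169.5422, Y=-1793139.6080, Z=5792065.0721
→ Helmert 7p (PV): X=1928183.0877, Y=-1792842.2171, Z=5792014.7323

X=1928183.088 m, Y=-1792842.217 m, Z=5792014.732 m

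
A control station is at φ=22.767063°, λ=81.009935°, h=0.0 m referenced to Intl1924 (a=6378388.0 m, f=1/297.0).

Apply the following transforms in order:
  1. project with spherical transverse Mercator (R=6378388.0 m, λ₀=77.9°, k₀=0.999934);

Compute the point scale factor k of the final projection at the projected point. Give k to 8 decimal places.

start: φ=22.767063°, λ=81.009935°, h=0.000 m
→ into tm (λ₀=77.9°): φ=22.76706300°, λ−λ₀=3.10993500°
scale k = 1.00118752

1.00118752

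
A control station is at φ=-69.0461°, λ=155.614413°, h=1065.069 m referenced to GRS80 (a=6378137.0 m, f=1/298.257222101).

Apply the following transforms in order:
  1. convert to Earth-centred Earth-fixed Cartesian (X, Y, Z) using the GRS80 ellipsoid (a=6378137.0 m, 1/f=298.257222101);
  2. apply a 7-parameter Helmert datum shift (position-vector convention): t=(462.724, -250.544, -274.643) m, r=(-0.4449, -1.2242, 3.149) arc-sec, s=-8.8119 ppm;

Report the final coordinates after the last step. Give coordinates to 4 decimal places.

start: φ=-69.046100°, λ=155.614413°, h=1065.069 m
→ ECEF (a=6378137.000, f=1/298.257222101): X=-2083878.8625, Y=944657.3722, Z=-5934808.5042
→ Helmert 7p (PV): X=-2083376.9741, Y=944353.8893, Z=-5935045.2557

X=-2083376.9741 m, Y=944353.8893 m, Z=-5935045.2557 m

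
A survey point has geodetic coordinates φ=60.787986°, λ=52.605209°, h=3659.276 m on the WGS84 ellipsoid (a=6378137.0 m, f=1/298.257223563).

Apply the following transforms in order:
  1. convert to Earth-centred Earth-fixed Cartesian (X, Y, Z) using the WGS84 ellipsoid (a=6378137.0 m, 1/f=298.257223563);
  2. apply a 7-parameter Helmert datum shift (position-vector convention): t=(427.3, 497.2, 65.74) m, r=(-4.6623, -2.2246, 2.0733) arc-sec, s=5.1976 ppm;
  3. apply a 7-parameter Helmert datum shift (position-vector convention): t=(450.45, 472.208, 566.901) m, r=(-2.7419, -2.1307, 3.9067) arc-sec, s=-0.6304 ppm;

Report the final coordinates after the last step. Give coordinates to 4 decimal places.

start: φ=60.787986°, λ=52.605209°, h=3659.276 m
→ ECEF (a=6378137.000, f=1/298.257223563): X=1896340.1129, Y=2480777.3003, Z=5547045.0756
→ Helmert 7p (PV): X=1896692.5072, Y=2481431.8389, Z=5547104.0249
→ Helmert 7p (PV): X=1897037.4615, Y=2482012.1446, Z=5547654.0358

X=1897037.4615 m, Y=2482012.1446 m, Z=5547654.0358 m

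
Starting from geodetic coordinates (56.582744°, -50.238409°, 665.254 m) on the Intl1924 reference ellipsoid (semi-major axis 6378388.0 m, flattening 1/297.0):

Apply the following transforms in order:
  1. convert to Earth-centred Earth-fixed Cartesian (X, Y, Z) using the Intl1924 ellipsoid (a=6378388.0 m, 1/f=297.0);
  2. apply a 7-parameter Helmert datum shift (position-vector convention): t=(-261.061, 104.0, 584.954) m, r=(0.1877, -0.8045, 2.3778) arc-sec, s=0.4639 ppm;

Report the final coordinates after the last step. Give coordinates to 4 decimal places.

start: φ=56.582744°, λ=-50.238409°, h=665.254 m
→ ECEF (a=6378388.000, f=1/297.0): X=2252271.3860, Y=-2706947.9172, Z=5301117.6977
→ Helmert 7p (PV): X=2252021.8992, Y=-2706824.0330, Z=5301711.4322

X=2252021.8992 m, Y=-2706824.0330 m, Z=5301711.4322 m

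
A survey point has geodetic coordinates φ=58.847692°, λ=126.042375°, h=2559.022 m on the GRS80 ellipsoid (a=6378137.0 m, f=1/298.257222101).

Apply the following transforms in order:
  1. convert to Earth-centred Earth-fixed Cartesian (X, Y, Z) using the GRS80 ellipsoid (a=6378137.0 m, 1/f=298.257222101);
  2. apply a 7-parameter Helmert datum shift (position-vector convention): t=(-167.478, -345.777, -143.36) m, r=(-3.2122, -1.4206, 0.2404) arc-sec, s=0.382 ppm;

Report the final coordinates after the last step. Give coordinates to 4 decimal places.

X=-1947138.4348 m, Y=2675292.9222 m, Z=5437172.3023 m

start: φ=58.847692°, λ=126.042375°, h=2559.022 m
→ ECEF (a=6378137.000, f=1/298.257222101): X=-1946929.6462, Y=2675555.2691, Z=5437368.6612
→ Helmert 7p (PV): X=-1947138.4348, Y=2675292.9222, Z=5437172.3023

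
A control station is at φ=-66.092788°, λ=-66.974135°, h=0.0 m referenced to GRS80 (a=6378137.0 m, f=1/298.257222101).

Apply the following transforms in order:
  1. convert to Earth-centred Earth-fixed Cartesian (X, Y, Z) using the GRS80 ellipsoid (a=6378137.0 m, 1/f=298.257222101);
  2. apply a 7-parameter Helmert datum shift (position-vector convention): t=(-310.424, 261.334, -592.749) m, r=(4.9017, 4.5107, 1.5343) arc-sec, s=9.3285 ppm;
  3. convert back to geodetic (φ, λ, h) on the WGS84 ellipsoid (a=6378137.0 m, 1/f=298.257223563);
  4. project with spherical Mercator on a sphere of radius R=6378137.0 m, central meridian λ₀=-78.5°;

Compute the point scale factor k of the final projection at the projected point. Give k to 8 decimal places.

start: φ=-66.092788°, λ=-66.974135°, h=0.000 m
→ ECEF (a=6378137.000, f=1/298.257222101): X=1013869.2246, Y=-2385531.5055, Z=-5808148.2495
→ Helmert 7p (PV): X=1013458.9867, Y=-2385146.8564, Z=-5808874.0424
→ geod (Bowring, a=6378137.000): φ=-66.09964302°, λ=-66.97915591°, h=455.0806 m
→ into merc (λ₀=-78.5°): φ=-66.09964302°, λ−λ₀=11.52084409°
scale k = 2.46823820

2.46823820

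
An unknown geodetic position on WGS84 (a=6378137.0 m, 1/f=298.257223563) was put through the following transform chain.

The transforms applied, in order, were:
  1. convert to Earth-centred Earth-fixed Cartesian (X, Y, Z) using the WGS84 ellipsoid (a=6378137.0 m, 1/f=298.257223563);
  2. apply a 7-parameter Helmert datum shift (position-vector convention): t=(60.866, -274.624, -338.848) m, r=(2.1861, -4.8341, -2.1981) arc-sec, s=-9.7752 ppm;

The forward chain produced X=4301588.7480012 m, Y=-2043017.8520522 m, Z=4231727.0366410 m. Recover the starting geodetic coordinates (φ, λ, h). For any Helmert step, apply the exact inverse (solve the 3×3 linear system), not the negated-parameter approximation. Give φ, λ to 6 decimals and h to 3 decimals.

start: X=4301588.7480, Y=-2043017.8521, Z=4231727.0366 m
→ Helmert⁻¹: X=4301690.8822, Y=-2042672.5015, Z=4232028.0876
→ geod (Bowring, a=6378137.000): φ=41.81859800°, λ=-25.40086400°, h=2127.9970 m

φ=41.818598°, λ=-25.400864°, h=2127.997 m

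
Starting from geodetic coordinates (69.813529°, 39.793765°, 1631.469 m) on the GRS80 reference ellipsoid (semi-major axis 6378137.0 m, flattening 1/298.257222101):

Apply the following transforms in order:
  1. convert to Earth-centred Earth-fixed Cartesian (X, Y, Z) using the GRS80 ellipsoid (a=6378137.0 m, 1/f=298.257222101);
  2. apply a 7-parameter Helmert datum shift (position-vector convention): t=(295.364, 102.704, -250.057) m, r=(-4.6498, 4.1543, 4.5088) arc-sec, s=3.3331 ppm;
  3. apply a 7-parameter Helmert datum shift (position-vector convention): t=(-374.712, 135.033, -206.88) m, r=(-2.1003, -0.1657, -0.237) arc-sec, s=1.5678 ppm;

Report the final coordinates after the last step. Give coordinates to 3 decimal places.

start: φ=69.813529°, λ=39.793765°, h=1631.469 m
→ ECEF (a=6378137.000, f=1/298.257222101): X=1696544.8011, Y=1413195.0890, Z=5965424.4668
→ Helmert 7p (PV): X=1696935.0761, Y=1413474.0669, Z=5965128.2660
→ Helmert 7p (PV): X=1696559.8566, Y=1413670.1064, Z=5964917.7086

X=1696559.857 m, Y=1413670.106 m, Z=5964917.709 m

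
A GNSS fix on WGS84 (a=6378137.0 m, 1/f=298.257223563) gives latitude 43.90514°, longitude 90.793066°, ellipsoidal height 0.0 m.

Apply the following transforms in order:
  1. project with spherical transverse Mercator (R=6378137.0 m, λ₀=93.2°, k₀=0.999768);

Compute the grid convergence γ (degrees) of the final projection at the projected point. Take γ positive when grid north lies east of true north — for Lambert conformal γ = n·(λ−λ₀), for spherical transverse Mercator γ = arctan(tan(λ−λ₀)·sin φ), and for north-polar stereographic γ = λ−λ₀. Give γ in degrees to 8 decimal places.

start: φ=43.905140°, λ=90.793066°, h=0.000 m
→ into tm (λ₀=93.2°): φ=43.90514000°, λ−λ₀=-2.40693400°
convergence γ = -1.66963781°

-1.66963781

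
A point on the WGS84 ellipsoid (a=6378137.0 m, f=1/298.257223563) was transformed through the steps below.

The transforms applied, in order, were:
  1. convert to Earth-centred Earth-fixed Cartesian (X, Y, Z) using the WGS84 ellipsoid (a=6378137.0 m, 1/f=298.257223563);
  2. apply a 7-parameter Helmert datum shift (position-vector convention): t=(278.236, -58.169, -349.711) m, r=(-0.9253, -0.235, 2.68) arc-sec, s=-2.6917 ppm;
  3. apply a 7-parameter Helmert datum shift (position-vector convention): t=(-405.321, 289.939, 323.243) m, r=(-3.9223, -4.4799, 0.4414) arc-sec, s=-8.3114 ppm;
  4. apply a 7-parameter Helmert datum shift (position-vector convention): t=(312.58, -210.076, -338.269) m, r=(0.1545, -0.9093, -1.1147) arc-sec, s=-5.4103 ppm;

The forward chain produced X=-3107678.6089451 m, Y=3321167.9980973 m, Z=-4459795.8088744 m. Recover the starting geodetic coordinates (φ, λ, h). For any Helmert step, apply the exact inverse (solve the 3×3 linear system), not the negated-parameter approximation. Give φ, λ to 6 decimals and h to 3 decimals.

start: X=-3107678.6089, Y=3321167.9981, Z=-4459795.8089 m
→ Helmert⁻¹: X=-3108045.6128, Y=3321375.9070, Z=-4459470.4533
→ Helmert⁻¹: X=-3107755.8746, Y=3321205.0266, Z=-4459700.1103
→ Helmert⁻¹: X=-3108004.4030, Y=3321332.5223, Z=-4459343.9622
→ geod (Bowring, a=6378137.000): φ=-44.62380900°, λ=133.09959900°, h=2353.5670 m

φ=-44.623809°, λ=133.099599°, h=2353.567 m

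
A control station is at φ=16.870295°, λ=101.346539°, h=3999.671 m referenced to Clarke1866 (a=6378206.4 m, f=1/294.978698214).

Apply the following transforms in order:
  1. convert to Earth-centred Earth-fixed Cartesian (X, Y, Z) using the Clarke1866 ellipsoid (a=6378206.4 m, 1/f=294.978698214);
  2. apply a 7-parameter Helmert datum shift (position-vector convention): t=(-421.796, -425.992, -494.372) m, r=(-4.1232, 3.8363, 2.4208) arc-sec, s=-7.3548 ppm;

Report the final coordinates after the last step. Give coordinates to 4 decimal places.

X=-1202405.2056 m, Y=5989430.7727 m, Z=1839545.2995 m

start: φ=16.870295°, λ=101.346539°, h=3999.671 m
→ ECEF (a=6378206.400, f=1/294.978698214): X=-1201956.1754, Y=5989878.1415, Z=1840150.5863
→ Helmert 7p (PV): X=-1202405.2056, Y=5989430.7727, Z=1839545.2995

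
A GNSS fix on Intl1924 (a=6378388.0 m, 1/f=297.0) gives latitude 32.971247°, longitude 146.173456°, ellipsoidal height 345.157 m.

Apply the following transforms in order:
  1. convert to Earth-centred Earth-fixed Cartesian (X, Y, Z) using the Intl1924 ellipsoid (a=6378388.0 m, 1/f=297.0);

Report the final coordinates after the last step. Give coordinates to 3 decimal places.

X=-4449981.502 m, Y=2981989.386 m, Z=3451523.677 m

start: φ=32.971247°, λ=146.173456°, h=345.157 m
→ ECEF (a=6378388.000, f=1/297.0): X=-4449981.5019, Y=2981989.3858, Z=3451523.6775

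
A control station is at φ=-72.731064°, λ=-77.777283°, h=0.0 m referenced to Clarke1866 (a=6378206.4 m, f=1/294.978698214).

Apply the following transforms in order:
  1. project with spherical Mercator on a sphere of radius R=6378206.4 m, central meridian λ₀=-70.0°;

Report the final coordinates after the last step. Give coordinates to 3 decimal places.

start: φ=-72.731064°, λ=-77.777283°, h=0.000 m
→ merc (R=6378206.4, λ₀=-70.0°): E=-865772.6036, N=-12021990.0093

E=-865772.604 m, N=-12021990.009 m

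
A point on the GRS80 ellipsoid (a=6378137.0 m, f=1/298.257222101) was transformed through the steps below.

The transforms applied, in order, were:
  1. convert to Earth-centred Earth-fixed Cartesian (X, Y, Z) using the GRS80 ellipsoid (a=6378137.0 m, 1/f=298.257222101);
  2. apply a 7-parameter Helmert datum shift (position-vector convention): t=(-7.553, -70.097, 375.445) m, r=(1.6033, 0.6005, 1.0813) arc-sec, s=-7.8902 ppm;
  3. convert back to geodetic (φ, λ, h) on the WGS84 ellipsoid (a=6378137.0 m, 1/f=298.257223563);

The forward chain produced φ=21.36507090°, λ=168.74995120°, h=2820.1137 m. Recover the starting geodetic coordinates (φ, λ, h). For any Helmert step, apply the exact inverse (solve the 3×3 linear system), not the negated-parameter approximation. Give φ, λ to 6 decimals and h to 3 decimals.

start: φ=21.365071°, λ=168.749951°, h=2820.114 m
→ ECEF (a=6378137.000, f=1/298.257223563): X=-5830851.8352, Y=1159833.7054, Z=2310111.7355
→ Helmert⁻¹: X=-5830890.9325, Y=1159961.4751, Z=2309728.5230
→ geod (Bowring, a=6378137.000): φ=21.36164100°, λ=168.74881700°, h=2739.4430 m

φ=21.361641°, λ=168.748817°, h=2739.443 m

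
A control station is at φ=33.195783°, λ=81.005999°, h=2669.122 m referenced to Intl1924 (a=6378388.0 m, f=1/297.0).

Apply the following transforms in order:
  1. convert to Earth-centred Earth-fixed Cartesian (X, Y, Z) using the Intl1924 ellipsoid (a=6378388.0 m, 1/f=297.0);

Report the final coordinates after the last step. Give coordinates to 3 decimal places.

start: φ=33.195783°, λ=81.005999°, h=2669.122 m
→ ECEF (a=6378388.000, f=1/297.0): X=835602.6198, Y=5279364.7959, Z=3473662.7624

X=835602.620 m, Y=5279364.796 m, Z=3473662.762 m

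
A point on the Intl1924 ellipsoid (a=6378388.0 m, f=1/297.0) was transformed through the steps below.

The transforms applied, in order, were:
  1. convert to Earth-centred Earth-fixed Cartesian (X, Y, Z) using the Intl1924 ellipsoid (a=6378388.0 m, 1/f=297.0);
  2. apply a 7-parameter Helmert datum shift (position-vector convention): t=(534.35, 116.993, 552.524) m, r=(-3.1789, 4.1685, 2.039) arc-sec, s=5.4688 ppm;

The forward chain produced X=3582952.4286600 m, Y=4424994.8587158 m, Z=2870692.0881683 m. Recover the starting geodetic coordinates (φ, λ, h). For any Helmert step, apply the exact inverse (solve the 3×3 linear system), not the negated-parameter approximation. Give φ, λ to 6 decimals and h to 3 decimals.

start: X=3582952.4287, Y=4424994.8587, Z=2870692.0882 m
→ Helmert⁻¹: X=3582384.2212, Y=4424774.0182, Z=2870264.4596
→ geod (Bowring, a=6378388.000): φ=26.91103800°, λ=51.00568700°, h=1758.0360 m

φ=26.911038°, λ=51.005687°, h=1758.036 m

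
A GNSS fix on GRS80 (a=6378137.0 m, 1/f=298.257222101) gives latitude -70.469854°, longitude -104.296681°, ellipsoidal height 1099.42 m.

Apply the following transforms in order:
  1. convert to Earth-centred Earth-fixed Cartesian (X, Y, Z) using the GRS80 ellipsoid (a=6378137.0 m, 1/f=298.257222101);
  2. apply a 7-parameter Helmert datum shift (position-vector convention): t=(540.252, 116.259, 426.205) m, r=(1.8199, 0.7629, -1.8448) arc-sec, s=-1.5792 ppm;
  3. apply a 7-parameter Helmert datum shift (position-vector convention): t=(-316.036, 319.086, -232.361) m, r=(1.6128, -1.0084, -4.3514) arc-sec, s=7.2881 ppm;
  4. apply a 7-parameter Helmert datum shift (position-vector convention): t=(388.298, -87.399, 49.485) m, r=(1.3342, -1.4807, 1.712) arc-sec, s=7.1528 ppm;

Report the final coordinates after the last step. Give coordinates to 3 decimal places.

X=-527591.202 m, Y=-2072249.414 m, Z=-5989688.461 m

start: φ=-70.469854°, λ=-104.296681°, h=1099.420 m
→ ECEF (a=6378137.000, f=1/298.257222101): X=-528201.9906, Y=-2072720.6048, Z=-5989802.4405
→ Helmert 7p (PV): X=-527701.5966, Y=-2072543.4998, Z=-5989383.1106
→ Helmert 7p (PV): X=-528035.9202, Y=-2072181.5543, Z=-5989677.9082
→ Helmert 7p (PV): X=-527591.2018, Y=-2072249.4141, Z=-5989688.4606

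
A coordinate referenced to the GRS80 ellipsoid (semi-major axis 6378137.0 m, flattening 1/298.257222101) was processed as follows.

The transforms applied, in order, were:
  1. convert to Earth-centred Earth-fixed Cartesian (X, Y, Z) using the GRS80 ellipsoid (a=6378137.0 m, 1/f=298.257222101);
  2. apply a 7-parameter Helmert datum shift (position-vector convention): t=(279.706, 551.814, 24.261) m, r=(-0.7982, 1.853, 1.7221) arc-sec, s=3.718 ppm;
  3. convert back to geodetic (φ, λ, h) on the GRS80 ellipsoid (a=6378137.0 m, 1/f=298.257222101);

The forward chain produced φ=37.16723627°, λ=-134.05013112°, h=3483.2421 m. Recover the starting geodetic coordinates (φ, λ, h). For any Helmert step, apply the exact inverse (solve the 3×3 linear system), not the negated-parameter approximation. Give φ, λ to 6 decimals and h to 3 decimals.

start: φ=37.167236°, λ=-134.050131°, h=3483.242 m
→ ECEF (a=6378137.000, f=1/298.257222101): X=-3540110.2778, Y=-3659478.4395, Z=3834303.6910
→ Helmert⁻¹: X=-3540441.8230, Y=-3660001.9241, Z=3834219.2049
→ geod (Bowring, a=6378137.000): φ=37.16332900°, λ=-134.04871700°, h=3915.7320 m

φ=37.163329°, λ=-134.048717°, h=3915.732 m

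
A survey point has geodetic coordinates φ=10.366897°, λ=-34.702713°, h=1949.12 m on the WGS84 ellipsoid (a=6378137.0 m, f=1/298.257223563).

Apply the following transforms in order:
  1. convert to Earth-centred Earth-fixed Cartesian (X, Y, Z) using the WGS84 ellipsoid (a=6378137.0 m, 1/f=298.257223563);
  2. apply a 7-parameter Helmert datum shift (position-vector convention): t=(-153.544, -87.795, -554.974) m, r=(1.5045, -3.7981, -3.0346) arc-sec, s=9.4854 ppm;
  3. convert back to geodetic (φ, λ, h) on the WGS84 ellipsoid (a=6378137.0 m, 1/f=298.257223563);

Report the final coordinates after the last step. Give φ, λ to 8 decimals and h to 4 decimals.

φ=10.36271972°, λ=-34.70518438°, h=1834.8656 m

start: φ=10.366897°, λ=-34.702713°, h=1949.120 m
→ ECEF (a=6378137.000, f=1/298.257223563): X=5160112.5950, Y=-3573392.8545, Z=1140542.0328
→ Helmert 7p (PV): X=5159934.4221, Y=-3573598.7809, Z=1140066.8303
→ geod (Bowring, a=6378137.000): φ=10.36271972°, λ=-34.70518438°, h=1834.8656 m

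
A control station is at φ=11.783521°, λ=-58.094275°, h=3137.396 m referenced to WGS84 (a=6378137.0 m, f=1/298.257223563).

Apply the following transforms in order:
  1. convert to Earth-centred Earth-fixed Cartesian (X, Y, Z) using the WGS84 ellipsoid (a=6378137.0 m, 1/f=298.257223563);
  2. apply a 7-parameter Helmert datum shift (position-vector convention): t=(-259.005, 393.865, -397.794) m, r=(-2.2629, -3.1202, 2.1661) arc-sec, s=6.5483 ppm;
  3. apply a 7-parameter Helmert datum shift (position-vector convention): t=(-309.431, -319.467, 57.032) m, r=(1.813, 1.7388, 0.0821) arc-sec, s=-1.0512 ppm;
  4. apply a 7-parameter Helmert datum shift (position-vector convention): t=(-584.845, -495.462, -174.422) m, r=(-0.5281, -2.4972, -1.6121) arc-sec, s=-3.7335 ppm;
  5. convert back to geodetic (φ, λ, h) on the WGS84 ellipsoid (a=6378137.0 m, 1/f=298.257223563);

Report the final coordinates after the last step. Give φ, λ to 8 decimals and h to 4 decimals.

φ=11.78023380°, λ=-58.10527790°, h=2796.9068 m

start: φ=11.783521°, λ=-58.094275°, h=3137.396 m
→ ECEF (a=6378137.000, f=1/298.257223563): X=3302037.3529, Y=-5303763.5091, Z=1294609.9682
→ Helmert 7p (PV): X=3301836.0849, Y=-5303355.4949, Z=1294328.7896
→ Helmert 7p (PV): X=3301536.2050, Y=-5303679.4495, Z=1294310.0120
→ Helmert 7p (PV): X=3300881.9121, Y=-5304177.6001, Z=1294184.3075
→ geod (Bowring, a=6378137.000): φ=11.78023380°, λ=-58.10527790°, h=2796.9068 m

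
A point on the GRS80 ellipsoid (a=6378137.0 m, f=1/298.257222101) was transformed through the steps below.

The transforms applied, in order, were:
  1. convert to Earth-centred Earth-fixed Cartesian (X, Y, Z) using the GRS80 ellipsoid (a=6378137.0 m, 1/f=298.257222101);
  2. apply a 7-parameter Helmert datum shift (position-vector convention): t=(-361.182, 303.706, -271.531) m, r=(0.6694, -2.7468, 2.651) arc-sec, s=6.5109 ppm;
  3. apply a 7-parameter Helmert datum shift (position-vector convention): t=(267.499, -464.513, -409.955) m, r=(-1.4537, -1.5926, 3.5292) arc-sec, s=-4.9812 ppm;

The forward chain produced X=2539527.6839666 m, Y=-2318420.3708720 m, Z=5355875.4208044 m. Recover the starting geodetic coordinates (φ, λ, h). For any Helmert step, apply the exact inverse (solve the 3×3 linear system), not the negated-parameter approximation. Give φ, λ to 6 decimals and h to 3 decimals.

φ=57.475456°, λ=-42.391677°, h=2292.566 m

start: X=2539527.6840, Y=-2318420.3709, Z=5355875.4208 m
→ Helmert⁻¹: X=2539274.5283, Y=-2318048.6009, Z=5356276.1136
→ Helmert⁻¹: X=2539660.7102, Y=-2318352.4695, Z=5356486.4724
→ geod (Bowring, a=6378137.000): φ=57.47545600°, λ=-42.39167700°, h=2292.5660 m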